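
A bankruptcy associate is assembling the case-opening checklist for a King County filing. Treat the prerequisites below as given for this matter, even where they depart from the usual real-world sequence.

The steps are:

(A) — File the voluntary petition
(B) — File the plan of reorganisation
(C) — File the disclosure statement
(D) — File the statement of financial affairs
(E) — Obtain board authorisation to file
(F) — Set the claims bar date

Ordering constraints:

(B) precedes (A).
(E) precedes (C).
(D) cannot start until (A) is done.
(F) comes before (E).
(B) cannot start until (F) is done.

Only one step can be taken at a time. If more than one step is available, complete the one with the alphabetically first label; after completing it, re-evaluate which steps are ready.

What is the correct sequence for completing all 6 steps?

(F), (B), (A), (D), (E), (C)

(F) has no prerequisites → (F) first.
Now (B) and (E) have their prerequisites met. (B) has the earlier label, so (B) next.
Now (A) and (E) have their prerequisites met. (A) has the earlier label, so (A) next.
Now (D) and (E) have their prerequisites met. (D) has the earlier label, so (D) next.
(E) needed (F), now all done → (E).
(C) needed (E), now all done → (C).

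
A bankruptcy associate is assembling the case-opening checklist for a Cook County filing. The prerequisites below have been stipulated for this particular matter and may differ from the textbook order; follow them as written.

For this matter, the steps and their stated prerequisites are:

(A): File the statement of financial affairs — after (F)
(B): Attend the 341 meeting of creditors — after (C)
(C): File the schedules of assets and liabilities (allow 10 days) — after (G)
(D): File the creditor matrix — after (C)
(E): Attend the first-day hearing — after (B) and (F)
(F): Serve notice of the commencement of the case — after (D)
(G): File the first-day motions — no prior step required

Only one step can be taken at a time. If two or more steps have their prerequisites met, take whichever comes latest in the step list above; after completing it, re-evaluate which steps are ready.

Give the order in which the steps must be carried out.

(G) → (C) → (D) → (F) → (B) → (E) → (A)

(G) has no prerequisites → (G) first.
That leaves (C) as the only ready step → (C).
Ready: (D) and (B). (D) is listed later → (D).
(F) now also ready, so the ready set is {(F), (B)}; (F) is listed later → (F).
Ready: (B) and (A). (B) is listed later → (B).
(E) and (A) are both available; (E) is listed later → (E).
(A) needed (F), now all done → (A).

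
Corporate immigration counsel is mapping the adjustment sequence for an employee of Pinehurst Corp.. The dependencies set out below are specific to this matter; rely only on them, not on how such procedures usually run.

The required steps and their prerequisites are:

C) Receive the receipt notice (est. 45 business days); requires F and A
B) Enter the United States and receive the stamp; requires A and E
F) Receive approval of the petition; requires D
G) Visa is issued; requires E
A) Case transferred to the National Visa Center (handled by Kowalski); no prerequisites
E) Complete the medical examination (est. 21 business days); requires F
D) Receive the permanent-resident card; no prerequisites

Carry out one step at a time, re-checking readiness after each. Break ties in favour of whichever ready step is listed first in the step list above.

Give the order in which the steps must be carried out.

A, D, F, C, E, B, G

Nothing is required for A and D. A is listed earlier → A first.
Next only D has its prerequisites met → D.
That leaves F as the only ready step → F.
Ready: C and E. C is listed earlier → C.
E is the only step now ready → E.
Ready: B and G. B is listed earlier → B.
That leaves G as the only ready step → G.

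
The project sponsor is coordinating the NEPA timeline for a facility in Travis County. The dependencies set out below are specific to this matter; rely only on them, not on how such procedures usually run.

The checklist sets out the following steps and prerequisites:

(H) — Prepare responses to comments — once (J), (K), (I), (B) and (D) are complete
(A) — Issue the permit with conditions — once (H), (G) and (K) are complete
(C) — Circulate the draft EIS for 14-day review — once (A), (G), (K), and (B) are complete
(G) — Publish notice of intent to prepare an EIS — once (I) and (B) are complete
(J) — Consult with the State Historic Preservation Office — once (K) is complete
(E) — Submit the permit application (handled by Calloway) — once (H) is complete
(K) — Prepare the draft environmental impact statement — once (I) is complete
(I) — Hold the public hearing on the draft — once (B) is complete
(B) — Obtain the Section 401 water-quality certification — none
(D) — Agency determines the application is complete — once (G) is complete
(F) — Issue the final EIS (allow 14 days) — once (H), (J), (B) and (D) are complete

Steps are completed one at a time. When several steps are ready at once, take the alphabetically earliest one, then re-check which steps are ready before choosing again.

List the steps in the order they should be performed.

(B) is the only step with nothing outstanding, so it goes first.
That leaves (I) as the only ready step → (I).
(G) and (K) are both available; (G) has the earlier label → (G).
(D) now also ready, so the ready set is {(D), (K)}; (D) has the earlier label → (D).
Next only (K) has its prerequisites met → (K).
That leaves (J) as the only ready step → (J).
Next only (H) has its prerequisites met → (H).
(A), (E) and (F) are all available; (A) has the earlier label → (A).
Ready: (C), (E) and (F). (C) has the earlier label → (C).
Ready: (E) and (F). (E) has the earlier label → (E).
(F) needed (B), (D), (H) and (J), now all done → (F).

(B), (I), (G), (D), (K), (J), (H), (A), (C), (E), (F)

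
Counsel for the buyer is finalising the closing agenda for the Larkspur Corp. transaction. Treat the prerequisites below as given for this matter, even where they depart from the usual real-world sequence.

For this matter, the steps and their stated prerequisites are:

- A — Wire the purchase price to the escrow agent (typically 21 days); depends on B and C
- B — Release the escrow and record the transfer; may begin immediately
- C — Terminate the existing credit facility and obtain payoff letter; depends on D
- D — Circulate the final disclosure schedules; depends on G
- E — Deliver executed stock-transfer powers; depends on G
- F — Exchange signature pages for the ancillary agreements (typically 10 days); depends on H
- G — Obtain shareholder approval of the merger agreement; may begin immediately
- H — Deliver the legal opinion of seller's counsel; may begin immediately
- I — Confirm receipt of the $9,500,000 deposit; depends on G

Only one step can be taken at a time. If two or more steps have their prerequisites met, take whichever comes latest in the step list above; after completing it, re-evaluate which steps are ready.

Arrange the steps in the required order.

H G I F E D C B A

H, G and B have no prerequisites; H is listed later, so H is first.
Now G, F and B have their prerequisites met. G is listed later, so G next.
Ready: I, F, E, D and B. I is listed later → I.
Now F, E, D and B have their prerequisites met. F is listed later, so F next.
Now E, D and B have their prerequisites met. E is listed later, so E next.
Now D and B have their prerequisites met. D is listed later, so D next.
Now C and B have their prerequisites met. C is listed later, so C next.
Next only B has its prerequisites met → B.
That leaves A as the only ready step → A.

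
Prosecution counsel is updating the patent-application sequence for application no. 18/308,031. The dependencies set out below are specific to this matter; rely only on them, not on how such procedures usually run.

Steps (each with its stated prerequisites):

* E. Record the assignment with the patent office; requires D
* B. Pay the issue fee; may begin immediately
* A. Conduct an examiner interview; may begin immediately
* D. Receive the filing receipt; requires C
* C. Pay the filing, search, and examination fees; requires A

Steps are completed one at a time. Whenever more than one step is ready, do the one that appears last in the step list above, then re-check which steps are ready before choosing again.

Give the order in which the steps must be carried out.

A C D B E

Nothing is required for A and B. A is listed later → A first.
C now also ready, so the ready set is {C, B}; C is listed later → C.
Ready: D and B. D is listed later → D.
Ready: B and E. B is listed later → B.
E needed D, now all done → E.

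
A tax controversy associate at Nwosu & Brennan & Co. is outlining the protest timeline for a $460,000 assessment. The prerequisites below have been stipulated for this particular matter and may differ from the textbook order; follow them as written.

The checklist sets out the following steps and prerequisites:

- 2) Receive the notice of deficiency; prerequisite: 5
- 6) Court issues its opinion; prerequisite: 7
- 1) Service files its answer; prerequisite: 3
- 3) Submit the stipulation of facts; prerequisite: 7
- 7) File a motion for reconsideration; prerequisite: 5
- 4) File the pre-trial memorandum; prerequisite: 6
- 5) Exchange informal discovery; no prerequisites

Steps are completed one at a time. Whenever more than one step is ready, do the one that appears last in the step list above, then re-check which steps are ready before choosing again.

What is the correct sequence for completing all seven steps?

5 is the only step with nothing outstanding, so it goes first.
7 and 2 are both available; 7 is listed later → 7.
Now 3, 6 and 2 have their prerequisites met. 3 is listed later, so 3 next.
1 now also ready, so the ready set is {1, 6, 2}; 1 is listed later → 1.
Now 6 and 2 have their prerequisites met. 6 is listed later, so 6 next.
4 now also ready, so the ready set is {4, 2}; 4 is listed later → 4.
2 is the only step now ready → 2.

5 7 3 1 6 4 2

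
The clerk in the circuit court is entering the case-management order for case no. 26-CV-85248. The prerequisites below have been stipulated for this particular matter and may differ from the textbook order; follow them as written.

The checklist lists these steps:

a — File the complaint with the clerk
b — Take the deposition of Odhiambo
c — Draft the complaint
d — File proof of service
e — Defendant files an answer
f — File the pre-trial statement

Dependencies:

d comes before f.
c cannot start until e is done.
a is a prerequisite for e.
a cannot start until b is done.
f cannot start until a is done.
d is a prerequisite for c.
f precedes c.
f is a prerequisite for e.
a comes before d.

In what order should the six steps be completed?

Only b has no prerequisites, so it is first.
Next only a has its prerequisites met → a.
Next only d has its prerequisites met → d.
f needed a and d, now all done → f.
e needed a and f, now all done → e.
Next only c has its prerequisites met → c.

b → a → d → f → e → c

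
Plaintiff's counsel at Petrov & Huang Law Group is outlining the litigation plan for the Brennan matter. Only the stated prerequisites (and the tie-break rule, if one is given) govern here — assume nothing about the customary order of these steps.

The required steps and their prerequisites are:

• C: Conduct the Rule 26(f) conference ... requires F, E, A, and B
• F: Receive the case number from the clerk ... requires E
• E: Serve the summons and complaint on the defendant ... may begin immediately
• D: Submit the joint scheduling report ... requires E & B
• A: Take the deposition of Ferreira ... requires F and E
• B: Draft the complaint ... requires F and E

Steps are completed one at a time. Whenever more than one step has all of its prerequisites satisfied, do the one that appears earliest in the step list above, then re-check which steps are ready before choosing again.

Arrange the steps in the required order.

E → F → A → B → C → D

E is the only step with nothing outstanding, so it goes first.
That leaves F as the only ready step → F.
A and B are both available; A is listed earlier → A.
B needed F and E, now all done → B.
Ready: C and D. C is listed earlier → C.
Next only D has its prerequisites met → D.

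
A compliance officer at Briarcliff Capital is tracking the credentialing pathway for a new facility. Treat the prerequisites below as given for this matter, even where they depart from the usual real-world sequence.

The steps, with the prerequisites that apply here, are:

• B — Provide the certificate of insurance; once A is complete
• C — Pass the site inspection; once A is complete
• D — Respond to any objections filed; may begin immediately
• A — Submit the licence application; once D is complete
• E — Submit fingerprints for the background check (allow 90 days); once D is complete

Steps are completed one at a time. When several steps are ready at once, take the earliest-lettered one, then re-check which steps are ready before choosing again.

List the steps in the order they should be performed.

D A B C E

D is the only step with nothing outstanding, so it goes first.
Ready: A and E. A has the earlier label → A.
B, C and E are all available; B has the earlier label → B.
Now C and E have their prerequisites met. C has the earlier label, so C next.
That leaves E as the only ready step → E.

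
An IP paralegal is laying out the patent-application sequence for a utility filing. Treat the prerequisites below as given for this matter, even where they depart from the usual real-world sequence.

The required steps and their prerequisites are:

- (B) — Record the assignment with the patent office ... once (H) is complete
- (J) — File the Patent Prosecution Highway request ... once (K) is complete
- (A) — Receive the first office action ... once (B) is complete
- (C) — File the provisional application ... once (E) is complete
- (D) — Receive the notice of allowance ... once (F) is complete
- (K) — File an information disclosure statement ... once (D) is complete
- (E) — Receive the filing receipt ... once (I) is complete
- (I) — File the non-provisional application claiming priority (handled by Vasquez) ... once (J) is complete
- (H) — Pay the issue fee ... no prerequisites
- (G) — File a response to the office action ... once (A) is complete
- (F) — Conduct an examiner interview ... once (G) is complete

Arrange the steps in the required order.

(H) → (B) → (A) → (G) → (F) → (D) → (K) → (J) → (I) → (E) → (C)

(H) is the only step with nothing outstanding, so it goes first.
(B) needed (H), now all done → (B).
(A) needed (B), now all done → (A).
(G) needed (A), now all done → (G).
Next only (F) has its prerequisites met → (F).
(D) needed (F), now all done → (D).
Next only (K) has its prerequisites met → (K).
(J) is the only step now ready → (J).
(I) needed (J), now all done → (I).
That leaves (E) as the only ready step → (E).
(C) is the only step now ready → (C).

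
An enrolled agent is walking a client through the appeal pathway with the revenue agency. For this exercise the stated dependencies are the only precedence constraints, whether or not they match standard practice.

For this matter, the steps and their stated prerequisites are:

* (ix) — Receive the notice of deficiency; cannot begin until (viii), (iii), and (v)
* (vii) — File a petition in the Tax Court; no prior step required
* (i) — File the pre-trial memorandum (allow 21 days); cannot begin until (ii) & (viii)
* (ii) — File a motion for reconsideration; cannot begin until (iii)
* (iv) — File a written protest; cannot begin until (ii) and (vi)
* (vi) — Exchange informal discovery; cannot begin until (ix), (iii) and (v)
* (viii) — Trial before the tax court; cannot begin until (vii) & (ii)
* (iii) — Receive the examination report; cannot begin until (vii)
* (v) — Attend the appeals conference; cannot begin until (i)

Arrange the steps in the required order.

(vii) is the only step with nothing outstanding, so it goes first.
(iii) needed (vii), now all done → (iii).
Next only (ii) has its prerequisites met → (ii).
That leaves (viii) as the only ready step → (viii).
That leaves (i) as the only ready step → (i).
(v) is the only step now ready → (v).
(ix) needed (viii), (iii) and (v), now all done → (ix).
Next only (vi) has its prerequisites met → (vi).
Next only (iv) has its prerequisites met → (iv).

(vii) (iii) (ii) (viii) (i) (v) (ix) (vi) (iv)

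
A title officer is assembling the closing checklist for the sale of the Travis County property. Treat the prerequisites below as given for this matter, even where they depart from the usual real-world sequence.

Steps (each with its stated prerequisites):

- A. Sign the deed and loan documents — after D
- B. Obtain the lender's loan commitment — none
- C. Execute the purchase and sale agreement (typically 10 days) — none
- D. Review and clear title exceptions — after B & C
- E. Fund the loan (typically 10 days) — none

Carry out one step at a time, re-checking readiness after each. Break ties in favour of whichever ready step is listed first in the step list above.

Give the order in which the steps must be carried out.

B, C and E have no prerequisites; B is listed earlier, so B is first.
C and E are both available; C is listed earlier → C.
D now also ready, so the ready set is {D, E}; D is listed earlier → D.
A now also ready, so the ready set is {A, E}; A is listed earlier → A.
E is the only step now ready → E.

B, C, D, A, E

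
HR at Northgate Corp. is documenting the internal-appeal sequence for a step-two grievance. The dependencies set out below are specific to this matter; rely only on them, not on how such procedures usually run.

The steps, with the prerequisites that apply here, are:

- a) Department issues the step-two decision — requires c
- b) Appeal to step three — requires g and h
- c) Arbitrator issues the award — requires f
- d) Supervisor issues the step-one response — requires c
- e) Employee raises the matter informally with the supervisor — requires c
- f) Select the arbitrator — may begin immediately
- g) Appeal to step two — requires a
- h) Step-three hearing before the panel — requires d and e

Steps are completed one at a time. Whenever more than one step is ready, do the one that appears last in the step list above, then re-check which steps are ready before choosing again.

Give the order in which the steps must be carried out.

Only f has no prerequisites, so it is first.
c needed f, now all done → c.
e, d and a are all available; e is listed later → e.
Now d and a have their prerequisites met. d is listed later, so d next.
Ready: h and a. h is listed later → h.
a is the only step now ready → a.
Next only g has its prerequisites met → g.
b is the only step now ready → b.

f, c, e, d, h, a, g, b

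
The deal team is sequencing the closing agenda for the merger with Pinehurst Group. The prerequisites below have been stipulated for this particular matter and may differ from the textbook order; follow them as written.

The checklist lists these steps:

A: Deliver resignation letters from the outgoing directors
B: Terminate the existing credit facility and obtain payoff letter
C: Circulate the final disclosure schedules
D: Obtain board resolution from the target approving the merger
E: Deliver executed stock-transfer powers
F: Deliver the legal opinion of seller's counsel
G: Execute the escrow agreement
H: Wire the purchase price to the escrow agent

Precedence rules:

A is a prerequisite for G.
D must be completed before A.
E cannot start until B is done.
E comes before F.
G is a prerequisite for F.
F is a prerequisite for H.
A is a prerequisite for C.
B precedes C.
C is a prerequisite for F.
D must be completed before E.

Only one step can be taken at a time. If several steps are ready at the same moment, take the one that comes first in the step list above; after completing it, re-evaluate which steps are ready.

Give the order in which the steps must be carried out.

B, D, A, C, E, G, F, H

Nothing is required for B and D. B is listed earlier → B first.
D is the only step now ready → D.
Now A and E have their prerequisites met. A is listed earlier, so A next.
C and G now also ready, so the ready set is {C, E, G}; C is listed earlier → C.
E and G are both available; E is listed earlier → E.
G needed A, now all done → G.
F needed C, E and G, now all done → F.
Next only H has its prerequisites met → H.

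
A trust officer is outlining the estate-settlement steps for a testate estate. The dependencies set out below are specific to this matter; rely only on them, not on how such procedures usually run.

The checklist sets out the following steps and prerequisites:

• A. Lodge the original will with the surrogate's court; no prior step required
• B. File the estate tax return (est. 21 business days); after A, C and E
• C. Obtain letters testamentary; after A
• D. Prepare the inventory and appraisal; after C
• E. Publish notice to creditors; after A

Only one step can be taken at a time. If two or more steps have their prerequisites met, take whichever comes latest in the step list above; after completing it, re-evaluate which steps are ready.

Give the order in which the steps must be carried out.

A → E → C → D → B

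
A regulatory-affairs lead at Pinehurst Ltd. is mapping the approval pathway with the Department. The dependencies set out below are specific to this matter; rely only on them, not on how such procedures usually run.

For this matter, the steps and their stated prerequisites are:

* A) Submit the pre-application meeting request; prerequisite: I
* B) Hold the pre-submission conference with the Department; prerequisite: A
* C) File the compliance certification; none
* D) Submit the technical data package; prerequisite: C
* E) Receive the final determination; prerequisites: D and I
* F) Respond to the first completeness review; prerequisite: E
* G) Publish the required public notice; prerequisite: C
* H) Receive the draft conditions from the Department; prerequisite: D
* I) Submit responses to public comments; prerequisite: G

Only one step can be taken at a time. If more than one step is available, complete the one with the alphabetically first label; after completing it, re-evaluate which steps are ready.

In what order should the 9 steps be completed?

C D G H I A B E F

Only C has no prerequisites, so it is first.
Now D and G have their prerequisites met. D has the earlier label, so D next.
Ready: G and H. G has the earlier label → G.
I now also ready, so the ready set is {H, I}; H has the earlier label → H.
Next only I has its prerequisites met → I.
A and E are both available; A has the earlier label → A.
Now B and E have their prerequisites met. B has the earlier label, so B next.
Next only E has its prerequisites met → E.
F is the only step now ready → F.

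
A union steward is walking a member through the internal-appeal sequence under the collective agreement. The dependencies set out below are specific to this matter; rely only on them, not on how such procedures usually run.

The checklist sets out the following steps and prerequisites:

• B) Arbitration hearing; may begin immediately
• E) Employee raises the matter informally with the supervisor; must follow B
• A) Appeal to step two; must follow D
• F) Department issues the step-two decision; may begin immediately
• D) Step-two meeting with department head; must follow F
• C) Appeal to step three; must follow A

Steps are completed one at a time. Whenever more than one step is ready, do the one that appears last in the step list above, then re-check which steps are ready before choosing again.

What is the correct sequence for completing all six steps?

F, D, A, C, B, E

F and B have no prerequisites; F is listed later, so F is first.
Now D and B have their prerequisites met. D is listed later, so D next.
A now also ready, so the ready set is {A, B}; A is listed later → A.
C now also ready, so the ready set is {C, B}; C is listed later → C.
That leaves B as the only ready step → B.
E needed B, now all done → E.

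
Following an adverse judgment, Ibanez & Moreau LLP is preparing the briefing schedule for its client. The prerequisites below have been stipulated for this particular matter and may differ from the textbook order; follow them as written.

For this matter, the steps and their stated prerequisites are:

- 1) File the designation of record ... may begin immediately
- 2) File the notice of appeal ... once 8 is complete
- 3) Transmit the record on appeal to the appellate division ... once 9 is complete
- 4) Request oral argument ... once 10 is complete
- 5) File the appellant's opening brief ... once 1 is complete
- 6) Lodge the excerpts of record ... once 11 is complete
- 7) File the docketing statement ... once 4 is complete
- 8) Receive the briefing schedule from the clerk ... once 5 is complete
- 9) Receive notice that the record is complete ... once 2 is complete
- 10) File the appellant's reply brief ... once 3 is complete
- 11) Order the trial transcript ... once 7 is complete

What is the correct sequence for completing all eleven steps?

1, 5, 8, 2, 9, 3, 10, 4, 7, 11, 6

1 is the only step with nothing outstanding, so it goes first.
5 needed 1, now all done → 5.
Next only 8 has its prerequisites met → 8.
2 is the only step now ready → 2.
9 needed 2, now all done → 9.
3 is the only step now ready → 3.
That leaves 10 as the only ready step → 10.
4 needed 10, now all done → 4.
7 needed 4, now all done → 7.
Next only 11 has its prerequisites met → 11.
6 is the only step now ready → 6.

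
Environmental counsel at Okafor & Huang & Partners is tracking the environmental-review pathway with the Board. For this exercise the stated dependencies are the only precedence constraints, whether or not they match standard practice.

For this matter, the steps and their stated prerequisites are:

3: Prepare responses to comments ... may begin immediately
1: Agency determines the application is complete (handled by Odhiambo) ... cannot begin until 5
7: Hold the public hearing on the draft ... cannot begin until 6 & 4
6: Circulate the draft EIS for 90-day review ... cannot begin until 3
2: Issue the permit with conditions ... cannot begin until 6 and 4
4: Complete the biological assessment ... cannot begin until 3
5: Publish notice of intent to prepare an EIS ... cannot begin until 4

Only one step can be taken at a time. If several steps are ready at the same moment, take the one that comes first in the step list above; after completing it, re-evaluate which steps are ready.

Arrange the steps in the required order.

3, 6, 4, 7, 2, 5, 1

3 has no prerequisites → 3 first.
Now 6 and 4 have their prerequisites met. 6 is listed earlier, so 6 next.
That leaves 4 as the only ready step → 4.
Now 7, 2 and 5 have their prerequisites met. 7 is listed earlier, so 7 next.
Now 2 and 5 have their prerequisites met. 2 is listed earlier, so 2 next.
5 is the only step now ready → 5.
Next only 1 has its prerequisites met → 1.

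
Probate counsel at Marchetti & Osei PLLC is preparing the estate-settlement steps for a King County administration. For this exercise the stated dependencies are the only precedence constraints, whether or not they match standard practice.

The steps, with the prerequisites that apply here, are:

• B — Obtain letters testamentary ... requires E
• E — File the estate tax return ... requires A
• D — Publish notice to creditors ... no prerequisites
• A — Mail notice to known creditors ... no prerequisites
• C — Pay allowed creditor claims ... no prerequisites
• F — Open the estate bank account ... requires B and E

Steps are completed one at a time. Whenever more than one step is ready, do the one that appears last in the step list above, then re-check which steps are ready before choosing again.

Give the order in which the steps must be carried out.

C, A and D have no prerequisites; C is listed later, so C is first.
A and D are both available; A is listed later → A.
D and E are both available; D is listed later → D.
E needed A, now all done → E.
B needed E, now all done → B.
Next only F has its prerequisites met → F.

C → A → D → E → B → F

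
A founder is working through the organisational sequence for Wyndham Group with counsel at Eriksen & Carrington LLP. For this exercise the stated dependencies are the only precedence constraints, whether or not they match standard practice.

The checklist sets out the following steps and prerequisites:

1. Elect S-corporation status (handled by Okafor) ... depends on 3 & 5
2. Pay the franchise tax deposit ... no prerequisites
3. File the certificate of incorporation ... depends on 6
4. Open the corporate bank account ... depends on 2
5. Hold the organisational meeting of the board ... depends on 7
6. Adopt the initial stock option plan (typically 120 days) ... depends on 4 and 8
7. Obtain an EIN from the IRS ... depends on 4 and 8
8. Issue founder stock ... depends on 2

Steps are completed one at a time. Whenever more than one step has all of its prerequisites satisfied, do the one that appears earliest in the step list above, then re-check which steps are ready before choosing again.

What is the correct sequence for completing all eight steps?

2 has no prerequisites → 2 first.
Now 4 and 8 have their prerequisites met. 4 is listed earlier, so 4 next.
8 needed 2, now all done → 8.
6 and 7 are both available; 6 is listed earlier → 6.
Now 3 and 7 have their prerequisites met. 3 is listed earlier, so 3 next.
Next only 7 has its prerequisites met → 7.
5 needed 7, now all done → 5.
1 needed 3 and 5, now all done → 1.

2, 4, 8, 6, 3, 7, 5, 1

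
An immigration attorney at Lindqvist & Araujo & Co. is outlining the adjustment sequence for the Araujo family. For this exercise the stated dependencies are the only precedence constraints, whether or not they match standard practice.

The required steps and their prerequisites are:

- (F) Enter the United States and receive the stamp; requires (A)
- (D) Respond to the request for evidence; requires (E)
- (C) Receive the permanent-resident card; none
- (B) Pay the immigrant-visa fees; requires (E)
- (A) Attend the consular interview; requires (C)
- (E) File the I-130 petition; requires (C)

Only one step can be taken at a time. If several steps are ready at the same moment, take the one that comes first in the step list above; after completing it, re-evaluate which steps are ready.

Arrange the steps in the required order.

(C) → (A) → (F) → (E) → (D) → (B)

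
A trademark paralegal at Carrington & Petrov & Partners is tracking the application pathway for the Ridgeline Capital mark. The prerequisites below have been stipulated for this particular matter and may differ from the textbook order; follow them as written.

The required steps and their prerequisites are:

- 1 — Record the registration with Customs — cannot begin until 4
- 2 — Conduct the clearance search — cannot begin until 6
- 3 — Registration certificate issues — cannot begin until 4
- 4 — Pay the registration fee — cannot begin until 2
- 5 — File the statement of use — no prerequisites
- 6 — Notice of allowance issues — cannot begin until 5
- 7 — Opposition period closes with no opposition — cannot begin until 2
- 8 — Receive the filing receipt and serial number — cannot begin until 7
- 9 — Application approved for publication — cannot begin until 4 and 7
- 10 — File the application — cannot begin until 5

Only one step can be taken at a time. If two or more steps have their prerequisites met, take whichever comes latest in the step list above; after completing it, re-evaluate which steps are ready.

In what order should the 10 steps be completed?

5 → 10 → 6 → 2 → 7 → 8 → 4 → 9 → 3 → 1

5 is the only step with nothing outstanding, so it goes first.
Ready: 10 and 6. 10 is listed later → 10.
That leaves 6 as the only ready step → 6.
2 needed 6, now all done → 2.
Ready: 7 and 4. 7 is listed later → 7.
8 now also ready, so the ready set is {8, 4}; 8 is listed later → 8.
4 is the only step now ready → 4.
Now 9, 3 and 1 have their prerequisites met. 9 is listed later, so 9 next.
Ready: 3 and 1. 3 is listed later → 3.
1 is the only step now ready → 1.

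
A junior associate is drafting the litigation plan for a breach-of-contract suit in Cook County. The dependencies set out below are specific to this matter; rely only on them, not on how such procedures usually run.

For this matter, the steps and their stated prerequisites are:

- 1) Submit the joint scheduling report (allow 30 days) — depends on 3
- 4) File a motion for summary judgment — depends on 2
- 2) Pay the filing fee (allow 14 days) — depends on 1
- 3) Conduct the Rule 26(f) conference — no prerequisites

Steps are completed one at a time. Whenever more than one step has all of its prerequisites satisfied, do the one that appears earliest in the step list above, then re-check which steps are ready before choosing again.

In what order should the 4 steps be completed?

Only 3 has no prerequisites, so it is first.
That leaves 1 as the only ready step → 1.
2 needed 1, now all done → 2.
4 is the only step now ready → 4.

3 1 2 4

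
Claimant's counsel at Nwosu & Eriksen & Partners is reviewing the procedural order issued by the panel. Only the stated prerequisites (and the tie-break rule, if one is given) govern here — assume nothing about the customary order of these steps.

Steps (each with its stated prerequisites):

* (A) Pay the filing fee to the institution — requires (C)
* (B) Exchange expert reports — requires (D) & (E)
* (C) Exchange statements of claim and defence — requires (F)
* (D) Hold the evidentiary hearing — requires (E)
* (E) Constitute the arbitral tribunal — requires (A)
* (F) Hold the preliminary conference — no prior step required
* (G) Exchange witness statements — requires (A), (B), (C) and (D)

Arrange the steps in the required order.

(F), (C), (A), (E), (D), (B), (G)

(F) has no prerequisites → (F) first.
(C) needed (F), now all done → (C).
(A) needed (C), now all done → (A).
Next only (E) has its prerequisites met → (E).
(D) needed (E), now all done → (D).
That leaves (B) as the only ready step → (B).
(G) needed (A), (B), (C) and (D), now all done → (G).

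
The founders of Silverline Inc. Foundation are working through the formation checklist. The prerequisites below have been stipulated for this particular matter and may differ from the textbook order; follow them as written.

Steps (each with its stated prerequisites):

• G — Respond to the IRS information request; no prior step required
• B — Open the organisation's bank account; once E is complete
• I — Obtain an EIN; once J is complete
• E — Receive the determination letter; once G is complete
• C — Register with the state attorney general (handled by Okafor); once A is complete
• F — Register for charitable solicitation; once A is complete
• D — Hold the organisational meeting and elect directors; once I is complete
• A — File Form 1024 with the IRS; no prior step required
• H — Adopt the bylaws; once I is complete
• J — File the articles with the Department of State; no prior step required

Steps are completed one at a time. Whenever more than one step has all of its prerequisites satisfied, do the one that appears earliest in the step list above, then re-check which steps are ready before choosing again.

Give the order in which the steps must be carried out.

G → E → B → A → C → F → J → I → D → H

Nothing is required for G, A and J. G is listed earlier → G first.
Ready: E, A and J. E is listed earlier → E.
B now also ready, so the ready set is {B, A, J}; B is listed earlier → B.
A and J are both available; A is listed earlier → A.
C and F now also ready, so the ready set is {C, F, J}; C is listed earlier → C.
Ready: F and J. F is listed earlier → F.
That leaves J as the only ready step → J.
I needed J, now all done → I.
Ready: D and H. D is listed earlier → D.
Next only H has its prerequisites met → H.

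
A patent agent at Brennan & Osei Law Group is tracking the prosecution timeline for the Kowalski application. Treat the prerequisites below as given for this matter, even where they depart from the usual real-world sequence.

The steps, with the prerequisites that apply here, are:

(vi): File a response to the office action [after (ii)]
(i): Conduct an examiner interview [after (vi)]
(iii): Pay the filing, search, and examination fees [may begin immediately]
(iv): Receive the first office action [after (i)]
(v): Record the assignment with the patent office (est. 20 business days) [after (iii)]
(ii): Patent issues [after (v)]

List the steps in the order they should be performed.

Only (iii) has no prerequisites, so it is first.
(v) needed (iii), now all done → (v).
(ii) needed (v), now all done → (ii).
Next only (vi) has its prerequisites met → (vi).
(i) needed (vi), now all done → (i).
(iv) needed (i), now all done → (iv).

(iii) (v) (ii) (vi) (i) (iv)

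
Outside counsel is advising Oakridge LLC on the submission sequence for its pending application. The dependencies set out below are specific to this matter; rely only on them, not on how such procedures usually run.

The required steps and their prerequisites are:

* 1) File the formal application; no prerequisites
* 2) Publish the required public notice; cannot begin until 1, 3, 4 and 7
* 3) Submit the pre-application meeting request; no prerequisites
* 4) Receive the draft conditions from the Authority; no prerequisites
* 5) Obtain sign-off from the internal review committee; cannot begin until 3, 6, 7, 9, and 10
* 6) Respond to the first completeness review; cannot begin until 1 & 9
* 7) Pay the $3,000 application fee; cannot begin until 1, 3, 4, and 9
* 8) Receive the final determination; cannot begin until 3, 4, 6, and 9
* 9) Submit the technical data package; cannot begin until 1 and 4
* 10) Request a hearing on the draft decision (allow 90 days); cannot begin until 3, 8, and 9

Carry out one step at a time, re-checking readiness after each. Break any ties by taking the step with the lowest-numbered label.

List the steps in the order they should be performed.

1, 3 and 4 have no prerequisites; 1 has the earlier label, so 1 is first.
3 and 4 are both available; 3 has the earlier label → 3.
4 is the only step now ready → 4.
Next only 9 has its prerequisites met → 9.
Ready: 6 and 7. 6 has the earlier label → 6.
8 now also ready, so the ready set is {7, 8}; 7 has the earlier label → 7.
2 now also ready, so the ready set is {2, 8}; 2 has the earlier label → 2.
That leaves 8 as the only ready step → 8.
That leaves 10 as the only ready step → 10.
5 needed 3, 6, 7, 9 and 10, now all done → 5.

1, 3, 4, 9, 6, 7, 2, 8, 10, 5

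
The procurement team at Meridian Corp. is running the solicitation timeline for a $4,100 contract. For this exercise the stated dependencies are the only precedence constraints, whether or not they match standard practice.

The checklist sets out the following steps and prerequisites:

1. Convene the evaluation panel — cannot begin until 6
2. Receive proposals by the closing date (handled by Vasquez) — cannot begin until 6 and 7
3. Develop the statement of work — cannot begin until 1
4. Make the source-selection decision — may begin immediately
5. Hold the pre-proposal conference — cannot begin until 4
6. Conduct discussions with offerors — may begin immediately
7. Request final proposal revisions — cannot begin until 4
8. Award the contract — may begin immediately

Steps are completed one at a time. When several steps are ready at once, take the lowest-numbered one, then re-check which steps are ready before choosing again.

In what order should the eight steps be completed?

Nothing is required for 4, 6 and 8. 4 has the earlier label → 4 first.
Ready: 5, 6, 7 and 8. 5 has the earlier label → 5.
Ready: 6, 7 and 8. 6 has the earlier label → 6.
1 now also ready, so the ready set is {1, 7, 8}; 1 has the earlier label → 1.
3, 7 and 8 are all available; 3 has the earlier label → 3.
Now 7 and 8 have their prerequisites met. 7 has the earlier label, so 7 next.
2 now also ready, so the ready set is {2, 8}; 2 has the earlier label → 2.
That leaves 8 as the only ready step → 8.

4 5 6 1 3 7 2 8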